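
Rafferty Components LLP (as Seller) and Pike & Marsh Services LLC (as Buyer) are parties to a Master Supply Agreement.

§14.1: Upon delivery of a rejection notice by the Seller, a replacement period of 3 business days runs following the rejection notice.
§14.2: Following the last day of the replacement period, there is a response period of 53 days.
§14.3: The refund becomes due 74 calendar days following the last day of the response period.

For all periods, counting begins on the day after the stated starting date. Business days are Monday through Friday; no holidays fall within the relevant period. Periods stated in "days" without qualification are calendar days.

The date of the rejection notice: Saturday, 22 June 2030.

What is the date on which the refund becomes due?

31 October 2030

From Saturday, 22 June 2030, 3 business days (Jun 24, Jun 25, Jun 26, skipping weekends) brings us to Wednesday, 26 June 2030, which is the last day of the replacement period.
Adding 53 calendar days to 26 June 2030 gives 18 August 2030, which is the last day of the response period.
Adding 74 calendar days to 18 August 2030 gives 31 October 2030, which is the date on which the refund becomes due.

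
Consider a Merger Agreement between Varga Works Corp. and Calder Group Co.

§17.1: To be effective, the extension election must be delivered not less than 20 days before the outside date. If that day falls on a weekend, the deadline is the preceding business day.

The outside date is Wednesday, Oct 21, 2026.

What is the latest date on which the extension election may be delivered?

Oct 1, 2026

Oct 21, 2026 minus 20 days is Oct 1, 2026. That is a Thursday, so no adjustment is needed.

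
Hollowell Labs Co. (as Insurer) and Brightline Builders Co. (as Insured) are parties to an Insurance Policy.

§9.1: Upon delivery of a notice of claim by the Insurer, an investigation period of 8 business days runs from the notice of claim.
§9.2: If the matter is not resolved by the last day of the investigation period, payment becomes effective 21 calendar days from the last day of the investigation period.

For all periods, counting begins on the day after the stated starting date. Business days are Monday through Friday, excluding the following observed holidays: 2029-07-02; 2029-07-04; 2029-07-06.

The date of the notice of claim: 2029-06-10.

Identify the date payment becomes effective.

From Sunday, 2029-06-10, 8 business days (Jun 11, Jun 12, Jun 13, Jun 14, Jun 15, Jun 18, Jun 19, Jun 20, skipping weekends) brings us to Wednesday, 2029-06-20, which is the last day of the investigation period.
The date payment becomes effective: 2029-06-20 + 21 days = 2029-07-11.

2029-07-11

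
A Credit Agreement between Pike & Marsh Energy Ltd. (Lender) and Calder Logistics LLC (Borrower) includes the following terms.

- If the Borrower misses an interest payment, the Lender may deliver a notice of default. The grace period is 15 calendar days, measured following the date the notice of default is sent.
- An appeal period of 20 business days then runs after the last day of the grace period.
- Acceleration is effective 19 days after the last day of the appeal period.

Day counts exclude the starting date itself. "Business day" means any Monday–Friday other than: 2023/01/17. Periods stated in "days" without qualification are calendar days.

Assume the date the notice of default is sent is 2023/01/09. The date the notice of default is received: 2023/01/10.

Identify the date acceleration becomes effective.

Adding 15 calendar days to 2023/01/09 gives 2023/01/24, which is the last day of the grace period.
The last day of the appeal period: 20 business days after Tuesday, 2023/01/24, skipping weekends — Jan 25, Jan 26, Jan 27, Jan 30, …, Feb 17, Feb 20, Feb 21 — lands on Tuesday, 2023/02/21.
The date acceleration becomes effective: 2023/02/21 + 19 days = 2023/03/12.

2023/03/12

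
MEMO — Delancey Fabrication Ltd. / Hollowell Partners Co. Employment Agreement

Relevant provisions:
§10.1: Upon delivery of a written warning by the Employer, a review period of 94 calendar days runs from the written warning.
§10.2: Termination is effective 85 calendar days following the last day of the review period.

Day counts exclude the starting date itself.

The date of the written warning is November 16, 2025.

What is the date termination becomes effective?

The last day of the review period: November 16, 2025 + 94 days = February 18, 2026.
Adding 85 calendar days to February 18, 2026 gives May 14, 2026, which is the date termination becomes effective.

May 14, 2026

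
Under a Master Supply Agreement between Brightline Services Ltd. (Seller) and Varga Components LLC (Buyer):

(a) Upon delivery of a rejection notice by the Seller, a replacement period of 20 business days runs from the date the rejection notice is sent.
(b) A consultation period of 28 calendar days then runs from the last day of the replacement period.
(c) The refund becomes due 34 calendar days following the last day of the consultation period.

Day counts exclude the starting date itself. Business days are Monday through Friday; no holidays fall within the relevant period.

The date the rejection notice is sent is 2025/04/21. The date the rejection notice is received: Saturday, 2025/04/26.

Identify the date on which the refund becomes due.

From Monday, 2025/04/21, 20 business days (Apr 22, Apr 23, Apr 24, Apr 25, …, May 15, May 16, May 19, skipping weekends) brings us to Monday, 2025/05/19, which is the last day of the replacement period.
The last day of the consultation period: 28 calendar days after 2025/05/19 is 2025/06/16.
The date on which the refund becomes due: 2025/06/16 + 34 days = 2025/07/20.

2025/07/20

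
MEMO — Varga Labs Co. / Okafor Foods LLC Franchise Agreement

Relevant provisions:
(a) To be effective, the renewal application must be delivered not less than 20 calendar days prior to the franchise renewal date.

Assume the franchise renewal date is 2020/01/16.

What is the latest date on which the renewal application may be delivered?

2019/12/27

Counting back 20 calendar days from 2020/01/16 gives 2019/12/27.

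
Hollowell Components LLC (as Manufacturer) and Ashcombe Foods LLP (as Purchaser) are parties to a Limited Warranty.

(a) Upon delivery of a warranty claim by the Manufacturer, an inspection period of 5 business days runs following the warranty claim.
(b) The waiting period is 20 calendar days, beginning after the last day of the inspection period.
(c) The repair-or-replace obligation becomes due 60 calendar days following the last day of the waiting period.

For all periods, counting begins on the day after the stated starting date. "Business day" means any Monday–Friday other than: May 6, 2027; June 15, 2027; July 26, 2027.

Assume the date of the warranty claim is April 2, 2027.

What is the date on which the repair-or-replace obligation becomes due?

The last day of the inspection period: counting 5 business days from Friday, April 2, 2027 (Apr 5, Apr 6, Apr 7, Apr 8, Apr 9, skipping weekends) reaches Friday, April 9, 2027.
The last day of the waiting period: 20 calendar days after April 9, 2027 is April 29, 2027.
The date on which the repair-or-replace obligation becomes due: 60 calendar days after April 29, 2027 is June 28, 2027.

June 28, 2027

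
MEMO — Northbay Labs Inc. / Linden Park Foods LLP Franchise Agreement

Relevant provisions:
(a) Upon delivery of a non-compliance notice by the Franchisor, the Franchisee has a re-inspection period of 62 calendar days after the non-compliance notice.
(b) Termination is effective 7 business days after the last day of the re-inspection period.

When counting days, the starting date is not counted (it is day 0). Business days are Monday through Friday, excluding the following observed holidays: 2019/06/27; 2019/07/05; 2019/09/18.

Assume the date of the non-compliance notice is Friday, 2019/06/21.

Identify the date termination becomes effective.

2019/09/02

The last day of the re-inspection period: 2019/06/21 + 62 days = 2019/08/22.
The date termination becomes effective: counting 7 business days from Thursday, 2019/08/22 (Aug 23, Aug 26, Aug 27, Aug 28, Aug 29, Aug 30, Sep 2, skipping weekends) reaches Monday, 2019/09/02.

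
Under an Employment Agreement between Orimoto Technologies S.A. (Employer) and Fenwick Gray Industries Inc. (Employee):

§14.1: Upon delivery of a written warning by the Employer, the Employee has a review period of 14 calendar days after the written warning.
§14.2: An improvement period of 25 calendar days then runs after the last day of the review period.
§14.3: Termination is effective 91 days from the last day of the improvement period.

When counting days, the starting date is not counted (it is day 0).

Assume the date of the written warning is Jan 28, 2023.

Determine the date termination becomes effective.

Adding 14 calendar days to Jan 28, 2023 gives Feb 11, 2023, which is the last day of the review period.
Adding 25 calendar days to Feb 11, 2023 gives Mar 8, 2023, which is the last day of the improvement period.
Adding 91 calendar days to Mar 8, 2023 gives Jun 7, 2023, which is the date termination becomes effective.

Jun 7, 2023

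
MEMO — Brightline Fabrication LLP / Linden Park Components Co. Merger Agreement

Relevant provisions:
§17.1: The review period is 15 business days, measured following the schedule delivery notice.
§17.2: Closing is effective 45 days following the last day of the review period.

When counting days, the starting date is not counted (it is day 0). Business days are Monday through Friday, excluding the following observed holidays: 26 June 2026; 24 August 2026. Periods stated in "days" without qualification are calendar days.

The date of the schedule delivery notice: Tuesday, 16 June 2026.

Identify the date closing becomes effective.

22 August 2026

The last day of the review period: counting 15 business days from Tuesday, 16 June 2026 (Jun 17, Jun 18, Jun 19, Jun 22, …, Jul 6, Jul 7, Jul 8, skipping weekends and the listed holiday on Jun 26) reaches Wednesday, 8 July 2026.
The date closing becomes effective: 8 July 2026 + 45 days = 22 August 2026.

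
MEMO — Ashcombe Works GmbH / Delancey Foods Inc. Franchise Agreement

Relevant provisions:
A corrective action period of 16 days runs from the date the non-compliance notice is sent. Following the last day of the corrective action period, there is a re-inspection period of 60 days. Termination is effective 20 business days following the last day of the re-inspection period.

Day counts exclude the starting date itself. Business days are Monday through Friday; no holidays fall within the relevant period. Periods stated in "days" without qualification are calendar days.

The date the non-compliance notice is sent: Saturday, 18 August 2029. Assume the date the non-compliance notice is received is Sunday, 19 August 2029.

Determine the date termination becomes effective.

30 November 2029

Adding 16 calendar days to 18 August 2029 gives 3 September 2029, which is the last day of the corrective action period.
The last day of the re-inspection period: 3 September 2029 + 60 days = 2 November 2029.
The date termination becomes effective: 20 business days after Friday, 2 November 2029, skipping weekends — Nov 5, Nov 6, Nov 7, Nov 8, …, Nov 28, Nov 29, Nov 30 — lands on Friday, 30 November 2029.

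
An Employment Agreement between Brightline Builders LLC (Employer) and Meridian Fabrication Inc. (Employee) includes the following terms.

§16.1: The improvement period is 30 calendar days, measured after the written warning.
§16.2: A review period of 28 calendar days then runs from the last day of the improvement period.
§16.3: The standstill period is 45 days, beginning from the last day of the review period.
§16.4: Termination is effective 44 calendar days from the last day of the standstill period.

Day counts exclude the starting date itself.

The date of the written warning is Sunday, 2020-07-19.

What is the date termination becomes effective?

The last day of the improvement period: 30 calendar days after 2020-07-19 is 2020-08-18.
The last day of the review period: 28 calendar days after 2020-08-18 is 2020-09-15.
The last day of the standstill period: 2020-09-15 + 45 days = 2020-10-30.
Adding 44 calendar days to 2020-10-30 gives 2020-12-13, which is the date termination becomes effective.

2020-12-13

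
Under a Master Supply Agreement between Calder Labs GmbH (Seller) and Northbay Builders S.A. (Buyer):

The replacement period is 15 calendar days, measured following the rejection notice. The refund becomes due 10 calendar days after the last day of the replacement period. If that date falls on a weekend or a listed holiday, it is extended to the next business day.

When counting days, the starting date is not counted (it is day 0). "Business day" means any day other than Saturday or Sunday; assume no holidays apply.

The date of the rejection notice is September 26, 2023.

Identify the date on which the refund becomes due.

October 23, 2023

The last day of the replacement period: September 26, 2023 + 15 days = October 11, 2023.
Adding 10 calendar days to October 11, 2023 gives October 21, 2023, which is the date on which the refund becomes due. That falls on a Saturday, so it rolls to the next business day, Monday, October 23, 2023.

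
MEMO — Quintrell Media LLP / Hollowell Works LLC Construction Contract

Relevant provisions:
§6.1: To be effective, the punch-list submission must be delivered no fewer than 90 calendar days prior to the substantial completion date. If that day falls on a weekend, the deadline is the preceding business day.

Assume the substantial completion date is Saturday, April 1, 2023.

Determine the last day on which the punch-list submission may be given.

April 1, 2023 minus 90 days is January 1, 2023. That is a Sunday, so the deadline moves back to Friday, December 30, 2022.

December 30, 2022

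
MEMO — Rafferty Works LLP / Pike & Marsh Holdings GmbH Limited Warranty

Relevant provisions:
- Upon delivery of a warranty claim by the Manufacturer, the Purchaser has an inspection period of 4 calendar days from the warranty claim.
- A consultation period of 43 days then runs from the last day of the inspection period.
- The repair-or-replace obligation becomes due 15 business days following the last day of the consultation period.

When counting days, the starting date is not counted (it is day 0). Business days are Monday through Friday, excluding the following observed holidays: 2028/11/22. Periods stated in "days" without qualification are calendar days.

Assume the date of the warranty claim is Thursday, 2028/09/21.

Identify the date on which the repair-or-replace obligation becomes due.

2028/11/29

The last day of the inspection period: 2028/09/21 + 4 days = 2028/09/25.
The last day of the consultation period: 2028/09/25 + 43 days = 2028/11/07.
The date on which the repair-or-replace obligation becomes due: counting 15 business days from Tuesday, 2028/11/07 (Nov 8, Nov 9, Nov 10, Nov 13, …, Nov 27, Nov 28, Nov 29, skipping weekends and the listed holiday on Nov 22) reaches Wednesday, 2028/11/29.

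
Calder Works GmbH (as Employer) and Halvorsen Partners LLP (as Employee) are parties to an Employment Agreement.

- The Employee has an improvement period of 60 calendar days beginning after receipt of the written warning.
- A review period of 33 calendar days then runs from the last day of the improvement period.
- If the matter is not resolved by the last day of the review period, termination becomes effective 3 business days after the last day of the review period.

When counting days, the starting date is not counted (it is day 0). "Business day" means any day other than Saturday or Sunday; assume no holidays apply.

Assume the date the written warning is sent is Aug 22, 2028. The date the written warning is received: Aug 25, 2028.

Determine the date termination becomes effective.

The last day of the improvement period: 60 calendar days after Aug 25, 2028 is Oct 24, 2028.
The last day of the review period: 33 calendar days after Oct 24, 2028 is Nov 26, 2028.
The date termination becomes effective: counting 3 business days from Sunday, Nov 26, 2028 (Nov 27, Nov 28, Nov 29, skipping weekends) reaches Wednesday, Nov 29, 2028.

Nov 29, 2028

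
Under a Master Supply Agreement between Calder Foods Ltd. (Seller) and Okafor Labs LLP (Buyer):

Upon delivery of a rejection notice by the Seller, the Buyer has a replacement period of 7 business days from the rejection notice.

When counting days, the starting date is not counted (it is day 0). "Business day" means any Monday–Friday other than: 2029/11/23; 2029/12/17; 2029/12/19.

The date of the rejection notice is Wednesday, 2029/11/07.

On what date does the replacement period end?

2029/11/16

The last day of the replacement period: 7 business days after Wednesday, 2029/11/07, skipping weekends — Nov 8, Nov 9, Nov 12, Nov 13, Nov 14, Nov 15, Nov 16 — lands on Friday, 2029/11/16.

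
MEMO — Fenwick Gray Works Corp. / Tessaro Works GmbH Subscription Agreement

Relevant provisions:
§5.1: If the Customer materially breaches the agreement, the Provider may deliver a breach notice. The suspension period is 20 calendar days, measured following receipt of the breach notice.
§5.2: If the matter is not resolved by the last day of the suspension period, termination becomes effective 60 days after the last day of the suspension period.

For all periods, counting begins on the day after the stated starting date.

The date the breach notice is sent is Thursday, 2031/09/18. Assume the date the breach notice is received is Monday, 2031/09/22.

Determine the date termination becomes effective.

2031/12/11

The last day of the suspension period: 20 calendar days after 2031/09/22 is 2031/10/12.
Adding 60 calendar days to 2031/10/12 gives 2031/12/11, which is the date termination becomes effective.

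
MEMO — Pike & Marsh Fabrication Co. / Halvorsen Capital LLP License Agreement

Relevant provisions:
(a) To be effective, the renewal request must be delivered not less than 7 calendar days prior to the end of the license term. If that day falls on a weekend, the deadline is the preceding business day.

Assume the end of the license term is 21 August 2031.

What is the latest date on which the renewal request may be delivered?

Counting back 7 calendar days from 21 August 2031 gives 14 August 2031. That is a Thursday, so no adjustment is needed.

14 August 2031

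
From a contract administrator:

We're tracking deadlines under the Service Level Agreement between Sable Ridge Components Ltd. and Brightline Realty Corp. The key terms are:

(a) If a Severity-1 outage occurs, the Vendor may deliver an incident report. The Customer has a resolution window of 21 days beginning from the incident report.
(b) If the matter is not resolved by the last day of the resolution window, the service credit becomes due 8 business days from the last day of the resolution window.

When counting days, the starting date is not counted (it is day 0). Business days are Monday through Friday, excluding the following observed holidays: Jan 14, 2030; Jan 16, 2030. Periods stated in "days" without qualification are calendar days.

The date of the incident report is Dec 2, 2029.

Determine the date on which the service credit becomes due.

Adding 21 calendar days to Dec 2, 2029 gives Dec 23, 2029, which is the last day of the resolution window.
From Sunday, Dec 23, 2029, 8 business days (Dec 24, Dec 25, Dec 26, Dec 27, Dec 28, Dec 31, Jan 1, Jan 2, skipping weekends) brings us to Wednesday, Jan 2, 2030, which is the date on which the service credit becomes due.

Jan 2, 2030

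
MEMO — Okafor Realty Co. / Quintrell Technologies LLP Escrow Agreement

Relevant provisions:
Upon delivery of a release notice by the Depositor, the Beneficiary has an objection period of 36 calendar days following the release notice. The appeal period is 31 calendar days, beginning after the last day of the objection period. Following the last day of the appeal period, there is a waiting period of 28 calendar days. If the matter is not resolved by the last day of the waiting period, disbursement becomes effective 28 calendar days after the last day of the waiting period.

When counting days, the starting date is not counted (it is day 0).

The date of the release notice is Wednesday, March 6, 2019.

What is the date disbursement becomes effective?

Adding 36 calendar days to March 6, 2019 gives April 11, 2019, which is the last day of the objection period.
The last day of the appeal period: 31 calendar days after April 11, 2019 is May 12, 2019.
The last day of the waiting period: May 12, 2019 + 28 days = June 9, 2019.
The date disbursement becomes effective: June 9, 2019 + 28 days = July 7, 2019.

July 7, 2019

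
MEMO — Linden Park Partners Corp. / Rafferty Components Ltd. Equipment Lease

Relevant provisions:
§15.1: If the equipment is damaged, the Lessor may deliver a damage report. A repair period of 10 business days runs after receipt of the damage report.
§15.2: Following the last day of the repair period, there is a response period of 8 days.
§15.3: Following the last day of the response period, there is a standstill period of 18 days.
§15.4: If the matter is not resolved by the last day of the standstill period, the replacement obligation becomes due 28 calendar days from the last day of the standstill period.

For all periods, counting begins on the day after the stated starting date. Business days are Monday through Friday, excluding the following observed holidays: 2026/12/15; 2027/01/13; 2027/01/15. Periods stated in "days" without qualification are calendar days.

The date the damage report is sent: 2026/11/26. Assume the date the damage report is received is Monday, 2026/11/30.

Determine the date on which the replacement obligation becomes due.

2027/02/06

From Monday, 2026/11/30, 10 business days (Dec 1, Dec 2, Dec 3, Dec 4, Dec 7, Dec 8, Dec 9, Dec 10, Dec 11, Dec 14, skipping weekends) brings us to Monday, 2026/12/14, which is the last day of the repair period.
Adding 8 calendar days to 2026/12/14 gives 2026/12/22, which is the last day of the response period.
The last day of the standstill period: 2026/12/22 + 18 days = 2027/01/09.
The date on which the replacement obligation becomes due: 28 calendar days after 2027/01/09 is 2027/02/06.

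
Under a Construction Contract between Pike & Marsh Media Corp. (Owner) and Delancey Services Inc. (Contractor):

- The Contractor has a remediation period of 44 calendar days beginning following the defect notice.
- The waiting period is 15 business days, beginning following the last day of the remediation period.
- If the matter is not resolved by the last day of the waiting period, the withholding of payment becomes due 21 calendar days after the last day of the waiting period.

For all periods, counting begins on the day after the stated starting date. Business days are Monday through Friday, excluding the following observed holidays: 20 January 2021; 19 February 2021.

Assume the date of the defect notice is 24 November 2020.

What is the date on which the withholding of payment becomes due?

19 February 2021

The last day of the remediation period: 24 November 2020 + 44 days = 7 January 2021.
The last day of the waiting period: counting 15 business days from Thursday, 7 January 2021 (Jan 8, Jan 11, Jan 12, Jan 13, …, Jan 27, Jan 28, Jan 29, skipping weekends and the listed holiday on Jan 20) reaches Friday, 29 January 2021.
The date on which the withholding of payment becomes due: 21 calendar days after 29 January 2021 is 19 February 2021.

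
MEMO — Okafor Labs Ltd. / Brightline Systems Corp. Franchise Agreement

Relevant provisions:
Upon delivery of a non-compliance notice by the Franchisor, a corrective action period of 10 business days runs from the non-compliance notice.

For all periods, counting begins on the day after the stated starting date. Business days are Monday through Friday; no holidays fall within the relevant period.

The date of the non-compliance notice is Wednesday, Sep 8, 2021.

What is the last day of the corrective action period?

The last day of the corrective action period: 10 business days after Wednesday, Sep 8, 2021, skipping weekends — Sep 9, Sep 10, Sep 13, Sep 14, Sep 15, Sep 16, Sep 17, Sep 20, Sep 21, Sep 22 — lands on Wednesday, Sep 22, 2021.

Sep 22, 2021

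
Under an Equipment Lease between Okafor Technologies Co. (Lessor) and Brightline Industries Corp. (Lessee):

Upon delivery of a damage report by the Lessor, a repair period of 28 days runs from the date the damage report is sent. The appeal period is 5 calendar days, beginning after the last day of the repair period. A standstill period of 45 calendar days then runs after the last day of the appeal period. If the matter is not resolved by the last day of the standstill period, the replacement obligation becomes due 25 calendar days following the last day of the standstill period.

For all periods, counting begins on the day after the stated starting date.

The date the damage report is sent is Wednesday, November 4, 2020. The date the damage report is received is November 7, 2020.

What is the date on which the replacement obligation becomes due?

The last day of the repair period: 28 calendar days after November 4, 2020 is December 2, 2020.
The last day of the appeal period: December 2, 2020 + 5 days = December 7, 2020.
The last day of the standstill period: December 7, 2020 + 45 days = January 21, 2021.
The date on which the replacement obligation becomes due: January 21, 2021 + 25 days = February 15, 2021.

February 15, 2021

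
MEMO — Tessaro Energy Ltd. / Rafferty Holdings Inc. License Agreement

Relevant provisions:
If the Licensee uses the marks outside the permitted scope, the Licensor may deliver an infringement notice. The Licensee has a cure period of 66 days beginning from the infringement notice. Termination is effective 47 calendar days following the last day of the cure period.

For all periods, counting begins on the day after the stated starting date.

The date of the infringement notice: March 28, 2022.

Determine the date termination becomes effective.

July 19, 2022

The last day of the cure period: 66 calendar days after March 28, 2022 is June 2, 2022.
Adding 47 calendar days to June 2, 2022 gives July 19, 2022, which is the date termination becomes effective.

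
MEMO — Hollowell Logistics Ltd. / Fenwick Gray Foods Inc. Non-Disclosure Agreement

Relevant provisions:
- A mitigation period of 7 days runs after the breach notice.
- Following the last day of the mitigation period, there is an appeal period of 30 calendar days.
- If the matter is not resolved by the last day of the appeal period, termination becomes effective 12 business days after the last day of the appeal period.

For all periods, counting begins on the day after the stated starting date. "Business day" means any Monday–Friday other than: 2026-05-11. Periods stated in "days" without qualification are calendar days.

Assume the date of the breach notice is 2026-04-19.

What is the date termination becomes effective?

Adding 7 calendar days to 2026-04-19 gives 2026-04-26, which is the last day of the mitigation period.
The last day of the appeal period: 30 calendar days after 2026-04-26 is 2026-05-26.
From Tuesday, 2026-05-26, 12 business days (May 27, May 28, May 29, Jun 1, …, Jun 9, Jun 10, Jun 11, skipping weekends) brings us to Thursday, 2026-06-11, which is the date termination becomes effective.

2026-06-11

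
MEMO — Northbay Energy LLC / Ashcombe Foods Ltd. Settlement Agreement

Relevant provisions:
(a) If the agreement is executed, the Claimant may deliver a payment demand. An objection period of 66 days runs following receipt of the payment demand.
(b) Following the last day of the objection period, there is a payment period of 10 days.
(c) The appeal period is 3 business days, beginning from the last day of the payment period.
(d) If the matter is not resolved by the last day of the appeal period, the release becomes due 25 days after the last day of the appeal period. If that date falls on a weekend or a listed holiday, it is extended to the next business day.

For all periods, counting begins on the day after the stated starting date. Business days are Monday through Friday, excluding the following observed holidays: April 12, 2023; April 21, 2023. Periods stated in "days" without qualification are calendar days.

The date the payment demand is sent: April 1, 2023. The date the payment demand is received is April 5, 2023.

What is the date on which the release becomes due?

July 18, 2023

Adding 66 calendar days to April 5, 2023 gives June 10, 2023, which is the last day of the objection period.
The last day of the payment period: 10 calendar days after June 10, 2023 is June 20, 2023.
The last day of the appeal period: counting 3 business days from Tuesday, June 20, 2023 (Jun 21, Jun 22, Jun 23, skipping weekends) reaches Friday, June 23, 2023.
The date on which the release becomes due: 25 calendar days after June 23, 2023 is July 18, 2023. July 18, 2023 is a Tuesday and is not a listed holiday, so no roll-forward applies.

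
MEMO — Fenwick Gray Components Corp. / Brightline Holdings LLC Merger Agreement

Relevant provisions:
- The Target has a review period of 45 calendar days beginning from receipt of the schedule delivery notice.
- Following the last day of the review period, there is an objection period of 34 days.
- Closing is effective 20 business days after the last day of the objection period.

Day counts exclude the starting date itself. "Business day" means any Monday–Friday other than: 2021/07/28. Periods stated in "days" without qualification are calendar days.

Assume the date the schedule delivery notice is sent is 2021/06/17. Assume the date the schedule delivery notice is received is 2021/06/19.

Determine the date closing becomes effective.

The last day of the review period: 45 calendar days after 2021/06/19 is 2021/08/03.
The last day of the objection period: 2021/08/03 + 34 days = 2021/09/06.
From Monday, 2021/09/06, 20 business days (Sep 7, Sep 8, Sep 9, Sep 10, …, Sep 30, Oct 1, Oct 4, skipping weekends) brings us to Monday, 2021/10/04, which is the date closing becomes effective.

2021/10/04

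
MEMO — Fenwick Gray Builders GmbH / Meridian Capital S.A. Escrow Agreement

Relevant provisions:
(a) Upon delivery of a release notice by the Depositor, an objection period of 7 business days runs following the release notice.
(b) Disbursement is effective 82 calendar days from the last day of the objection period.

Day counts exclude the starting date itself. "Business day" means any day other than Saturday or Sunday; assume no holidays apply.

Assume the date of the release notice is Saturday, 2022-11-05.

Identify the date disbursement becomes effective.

2023-02-05

The last day of the objection period: counting 7 business days from Saturday, 2022-11-05 (Nov 7, Nov 8, Nov 9, Nov 10, Nov 11, Nov 14, Nov 15, skipping weekends) reaches Tuesday, 2022-11-15.
The date disbursement becomes effective: 82 calendar days after 2022-11-15 is 2023-02-05.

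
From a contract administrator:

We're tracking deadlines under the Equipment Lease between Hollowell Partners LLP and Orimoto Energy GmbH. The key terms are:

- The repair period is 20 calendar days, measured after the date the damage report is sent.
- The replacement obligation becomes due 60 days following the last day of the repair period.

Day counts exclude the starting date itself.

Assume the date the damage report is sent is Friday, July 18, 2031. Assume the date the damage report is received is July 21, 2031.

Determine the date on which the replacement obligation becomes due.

The last day of the repair period: July 18, 2031 + 20 days = August 7, 2031.
The date on which the replacement obligation becomes due: August 7, 2031 + 60 days = October 6, 2031.

October 6, 2031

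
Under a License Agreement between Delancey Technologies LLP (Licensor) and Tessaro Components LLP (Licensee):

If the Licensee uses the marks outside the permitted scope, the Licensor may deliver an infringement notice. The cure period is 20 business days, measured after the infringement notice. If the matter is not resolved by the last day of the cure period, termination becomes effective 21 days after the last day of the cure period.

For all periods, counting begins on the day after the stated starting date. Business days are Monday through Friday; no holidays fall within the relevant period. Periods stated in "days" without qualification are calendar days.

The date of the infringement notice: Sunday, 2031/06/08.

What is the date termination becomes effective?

From Sunday, 2031/06/08, 20 business days (Jun 9, Jun 10, Jun 11, Jun 12, …, Jul 2, Jul 3, Jul 4, skipping weekends) brings us to Friday, 2031/07/04, which is the last day of the cure period.
Adding 21 calendar days to 2031/07/04 gives 2031/07/25, which is the date termination becomes effective.

2031/07/25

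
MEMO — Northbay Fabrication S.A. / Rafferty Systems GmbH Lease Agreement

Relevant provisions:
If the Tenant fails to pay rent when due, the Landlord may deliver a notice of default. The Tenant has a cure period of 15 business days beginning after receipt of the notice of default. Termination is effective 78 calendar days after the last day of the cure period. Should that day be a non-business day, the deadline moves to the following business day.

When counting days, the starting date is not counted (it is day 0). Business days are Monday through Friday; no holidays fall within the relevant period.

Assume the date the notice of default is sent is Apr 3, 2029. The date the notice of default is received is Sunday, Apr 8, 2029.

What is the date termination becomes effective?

The last day of the cure period: 15 business days after Sunday, Apr 8, 2029, skipping weekends — Apr 9, Apr 10, Apr 11, Apr 12, …, Apr 25, Apr 26, Apr 27 — lands on Friday, Apr 27, 2029.
Adding 78 calendar days to Apr 27, 2029 gives Jul 14, 2029, which is the date termination becomes effective. That falls on a Saturday, so it rolls to the next business day, Monday, Jul 16, 2029.

Jul 16, 2029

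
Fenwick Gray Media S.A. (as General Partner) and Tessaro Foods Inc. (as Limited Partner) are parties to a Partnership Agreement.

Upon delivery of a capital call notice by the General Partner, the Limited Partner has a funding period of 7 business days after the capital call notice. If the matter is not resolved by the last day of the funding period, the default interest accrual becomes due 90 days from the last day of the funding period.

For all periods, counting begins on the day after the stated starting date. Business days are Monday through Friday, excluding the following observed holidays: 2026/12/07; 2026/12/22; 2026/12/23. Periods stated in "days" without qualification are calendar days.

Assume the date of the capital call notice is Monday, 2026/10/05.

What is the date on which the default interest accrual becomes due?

2027/01/12

The last day of the funding period: 7 business days after Monday, 2026/10/05, skipping weekends — Oct 6, Oct 7, Oct 8, Oct 9, Oct 12, Oct 13, Oct 14 — lands on Wednesday, 2026/10/14.
The date on which the default interest accrual becomes due: 90 calendar days after 2026/10/14 is 2027/01/12.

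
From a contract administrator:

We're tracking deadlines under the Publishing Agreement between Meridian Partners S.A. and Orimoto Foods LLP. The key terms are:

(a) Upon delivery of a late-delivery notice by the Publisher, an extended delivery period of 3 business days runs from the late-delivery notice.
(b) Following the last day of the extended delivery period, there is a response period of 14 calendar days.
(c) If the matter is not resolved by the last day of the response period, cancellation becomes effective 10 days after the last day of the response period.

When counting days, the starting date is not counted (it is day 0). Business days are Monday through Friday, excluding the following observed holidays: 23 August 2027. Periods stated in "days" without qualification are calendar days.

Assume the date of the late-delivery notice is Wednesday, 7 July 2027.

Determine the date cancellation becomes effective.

5 August 2027

From Wednesday, 7 July 2027, 3 business days (Jul 8, Jul 9, Jul 12, skipping weekends) brings us to Monday, 12 July 2027, which is the last day of the extended delivery period.
The last day of the response period: 12 July 2027 + 14 days = 26 July 2027.
The date cancellation becomes effective: 10 calendar days after 26 July 2027 is 5 August 2027.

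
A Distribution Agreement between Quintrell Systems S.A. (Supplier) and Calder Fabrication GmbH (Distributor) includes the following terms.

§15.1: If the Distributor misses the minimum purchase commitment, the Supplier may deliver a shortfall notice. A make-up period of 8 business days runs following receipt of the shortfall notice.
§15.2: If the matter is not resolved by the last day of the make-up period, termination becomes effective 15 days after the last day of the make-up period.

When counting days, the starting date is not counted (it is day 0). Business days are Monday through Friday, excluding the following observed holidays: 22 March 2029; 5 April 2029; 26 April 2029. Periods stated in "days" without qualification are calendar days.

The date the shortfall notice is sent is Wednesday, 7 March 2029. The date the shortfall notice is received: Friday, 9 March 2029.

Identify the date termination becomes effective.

5 April 2029

The last day of the make-up period: 8 business days after Friday, 9 March 2029, skipping weekends — Mar 12, Mar 13, Mar 14, Mar 15, Mar 16, Mar 19, Mar 20, Mar 21 — lands on Wednesday, 21 March 2029.
The date termination becomes effective: 15 calendar days after 21 March 2029 is 5 April 2029.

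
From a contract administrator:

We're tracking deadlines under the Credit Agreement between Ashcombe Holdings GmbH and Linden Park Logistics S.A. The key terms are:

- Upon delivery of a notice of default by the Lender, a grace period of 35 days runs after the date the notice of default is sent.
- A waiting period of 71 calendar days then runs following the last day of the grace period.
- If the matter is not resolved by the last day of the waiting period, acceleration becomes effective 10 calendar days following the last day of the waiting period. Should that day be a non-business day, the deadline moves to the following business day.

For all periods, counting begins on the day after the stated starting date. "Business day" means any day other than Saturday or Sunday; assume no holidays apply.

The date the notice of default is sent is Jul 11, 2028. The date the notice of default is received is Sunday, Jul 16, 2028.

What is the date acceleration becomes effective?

The last day of the grace period: 35 calendar days after Jul 11, 2028 is Aug 15, 2028.
The last day of the waiting period: Aug 15, 2028 + 71 days = Oct 25, 2028.
Adding 10 calendar days to Oct 25, 2028 gives Nov 4, 2028, which is the date acceleration becomes effective. That falls on a Saturday, so it rolls to the next business day, Monday, Nov 6, 2028.

Nov 6, 2028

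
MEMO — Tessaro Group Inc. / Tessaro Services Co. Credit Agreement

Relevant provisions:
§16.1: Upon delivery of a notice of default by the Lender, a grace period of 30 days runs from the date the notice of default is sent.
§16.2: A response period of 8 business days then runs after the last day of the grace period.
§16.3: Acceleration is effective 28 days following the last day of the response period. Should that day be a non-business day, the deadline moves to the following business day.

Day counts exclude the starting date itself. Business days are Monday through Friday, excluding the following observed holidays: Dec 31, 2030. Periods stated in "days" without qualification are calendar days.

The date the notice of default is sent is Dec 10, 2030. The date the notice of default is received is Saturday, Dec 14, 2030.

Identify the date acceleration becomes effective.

The last day of the grace period: 30 calendar days after Dec 10, 2030 is Jan 9, 2031.
The last day of the response period: 8 business days after Thursday, Jan 9, 2031, skipping weekends — Jan 10, Jan 13, Jan 14, Jan 15, Jan 16, Jan 17, Jan 20, Jan 21 — lands on Tuesday, Jan 21, 2031.
The date acceleration becomes effective: Jan 21, 2031 + 28 days = Feb 18, 2031. Feb 18, 2031 is a Tuesday and is not a listed holiday, so no roll-forward applies.

Feb 18, 2031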